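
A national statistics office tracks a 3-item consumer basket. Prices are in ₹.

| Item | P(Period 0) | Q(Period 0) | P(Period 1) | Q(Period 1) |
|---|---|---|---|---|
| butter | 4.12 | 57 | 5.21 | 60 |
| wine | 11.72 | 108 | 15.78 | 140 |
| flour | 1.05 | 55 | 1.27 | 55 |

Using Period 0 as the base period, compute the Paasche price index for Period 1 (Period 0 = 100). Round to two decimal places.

133.20

Paasche price index uses current-period quantities as weights.
ΣP(Period 1)·Q(Period 1) = 5.21×60 + 15.78×140 + 1.27×55 = 312.6 + 2209.2 + 69.85 = 2591.65
ΣP(Period 0)·Q(Period 1) = 4.12×60 + 11.72×140 + 1.05×55 = 247.2 + 1640.8 + 57.75 = 1945.75
Index = 2591.65 / 1945.75 × 100 = 133.1954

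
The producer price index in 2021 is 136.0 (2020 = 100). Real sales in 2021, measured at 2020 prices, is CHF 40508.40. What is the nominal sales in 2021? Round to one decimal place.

Nominal = Real × (Index/100) = 40508.40 × (136.0/100)
        = 40508.40 × 1.360 = 55091.4240

55091.4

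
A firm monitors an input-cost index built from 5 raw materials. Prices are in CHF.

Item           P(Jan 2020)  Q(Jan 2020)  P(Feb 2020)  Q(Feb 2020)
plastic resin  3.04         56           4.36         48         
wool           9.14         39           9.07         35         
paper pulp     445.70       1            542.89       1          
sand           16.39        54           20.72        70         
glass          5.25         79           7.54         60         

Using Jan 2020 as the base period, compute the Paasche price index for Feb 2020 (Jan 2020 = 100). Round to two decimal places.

Paasche price index uses current-period quantities as weights.
ΣP(Feb 2020)·Q(Feb 2020) = 4.36×48 + 9.07×35 + 542.89×1 + 20.72×70 + 7.54×60 = 209.28 + 317.45 + 542.89 + 1450.4 + 452.4 = 2972.42
ΣP(Jan 2020)·Q(Feb 2020) = 3.04×48 + 9.14×35 + 445.70×1 + 16.39×70 + 5.25×60 = 145.92 + 319.9 + 445.7 + 1147.3 + 315 = 2373.82
Index = 2972.42 / 2373.82 × 100 = 125.2167

125.22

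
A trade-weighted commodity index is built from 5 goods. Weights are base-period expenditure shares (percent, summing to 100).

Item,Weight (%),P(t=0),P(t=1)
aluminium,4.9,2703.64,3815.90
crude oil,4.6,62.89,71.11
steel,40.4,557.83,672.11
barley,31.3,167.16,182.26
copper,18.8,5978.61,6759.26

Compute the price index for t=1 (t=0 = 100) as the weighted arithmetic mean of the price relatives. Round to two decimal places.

aluminium: 4.9 × (3815.90/2703.64) = 4.9 × 1.411394 = 6.9158
crude oil: 4.6 × (71.11/62.89) = 4.6 × 1.130704 = 5.2012
steel: 40.4 × (672.11/557.83) = 40.4 × 1.204865 = 48.6766
barley: 31.3 × (182.26/167.16) = 31.3 × 1.090333 = 34.1274
copper: 18.8 × (6759.26/5978.61) = 18.8 × 1.130574 = 21.2548
Index = Σ wᵢ·(p₁ᵢ/p₀ᵢ) = 6.9158 + 5.2012 + 48.6766 + 34.1274 + 21.2548 = 116.1758

116.18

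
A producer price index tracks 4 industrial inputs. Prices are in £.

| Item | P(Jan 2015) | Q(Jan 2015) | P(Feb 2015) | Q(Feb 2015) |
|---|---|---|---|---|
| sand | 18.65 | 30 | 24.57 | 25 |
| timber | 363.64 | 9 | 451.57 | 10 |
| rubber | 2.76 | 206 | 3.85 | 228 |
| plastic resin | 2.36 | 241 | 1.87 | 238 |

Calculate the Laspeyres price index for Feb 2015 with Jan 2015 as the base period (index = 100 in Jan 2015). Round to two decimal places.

Laspeyres price index uses base-period quantities as weights.
ΣP(Feb 2015)·Q(Jan 2015) = 24.57×30 + 451.57×9 + 3.85×206 + 1.87×241 = 737.1 + 4064.13 + 793.1 + 450.67 = 6045
ΣP(Jan 2015)·Q(Jan 2015) = 18.65×30 + 363.64×9 + 2.76×206 + 2.36×241 = 559.5 + 3272.76 + 568.56 + 568.76 = 4969.58
Index = 6045 / 4969.58 × 100 = 121.6401

121.64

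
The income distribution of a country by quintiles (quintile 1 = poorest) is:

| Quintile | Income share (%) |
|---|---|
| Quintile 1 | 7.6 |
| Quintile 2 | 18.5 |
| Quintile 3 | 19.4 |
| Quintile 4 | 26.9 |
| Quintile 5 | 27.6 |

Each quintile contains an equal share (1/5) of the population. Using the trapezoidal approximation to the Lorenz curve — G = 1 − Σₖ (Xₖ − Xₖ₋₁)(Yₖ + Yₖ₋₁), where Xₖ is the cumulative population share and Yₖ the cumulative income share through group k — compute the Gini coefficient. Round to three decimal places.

Cumulative income shares Yₖ: 0.0760, 0.2610, 0.4550, 0.7240, 1.0000
Σ (Xₖ−Xₖ₋₁)(Yₖ+Yₖ₋₁) = (1/5)(0.0760+0.0000) + (1/5)(0.2610+0.0760) + (1/5)(0.4550+0.2610) + (1/5)(0.7240+0.4550) + (1/5)(1.0000+0.7240)
  = 0.0152 + 0.0674 + 0.1432 + 0.2358 + 0.3448 = 0.8064
G = 1 − 0.8064 = 0.1936

0.194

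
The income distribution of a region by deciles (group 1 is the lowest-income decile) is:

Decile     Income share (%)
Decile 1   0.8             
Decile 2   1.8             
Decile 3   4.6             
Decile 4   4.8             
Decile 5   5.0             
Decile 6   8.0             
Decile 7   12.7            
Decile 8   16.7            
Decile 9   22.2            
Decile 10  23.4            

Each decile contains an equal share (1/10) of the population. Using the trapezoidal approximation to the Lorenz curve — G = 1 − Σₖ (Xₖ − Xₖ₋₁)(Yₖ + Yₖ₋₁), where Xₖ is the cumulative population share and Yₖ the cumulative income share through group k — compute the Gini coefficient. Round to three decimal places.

0.433

Cumulative income shares Yₖ: 0.0080, 0.0260, 0.0720, 0.1200, 0.1700, 0.2500, 0.3770, 0.5440, 0.7660, 1.0000
Σ (Xₖ−Xₖ₋₁)(Yₖ+Yₖ₋₁) = (1/10)(0.0080+0.0000) + (1/10)(0.0260+0.0080) + (1/10)(0.0720+0.0260) + (1/10)(0.1200+0.0720) + (1/10)(0.1700+0.1200) + (1/10)(0.2500+0.1700) + (1/10)(0.3770+0.2500) + (1/10)(0.5440+0.3770) + (1/10)(0.7660+0.5440) + (1/10)(1.0000+0.7660)
  = 0.0008 + 0.0034 + 0.0098 + 0.0192 + 0.0290 + 0.0420 + 0.0627 + 0.0921 + 0.1310 + 0.1766 = 0.5666
G = 1 − 0.5666 = 0.4334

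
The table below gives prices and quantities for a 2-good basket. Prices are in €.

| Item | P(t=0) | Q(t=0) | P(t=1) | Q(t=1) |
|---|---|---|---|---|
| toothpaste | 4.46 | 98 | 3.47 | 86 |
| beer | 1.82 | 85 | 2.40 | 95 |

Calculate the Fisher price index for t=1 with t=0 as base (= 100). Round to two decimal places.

93.26

Laspeyres component (base-period weights):
ΣP(t=1)Q(t=0) = 3.47×98 + 2.40×85 = 340.06 + 204 = 544.06
ΣP(t=0)Q(t=0) = 4.46×98 + 1.82×85 = 437.08 + 154.7 = 591.78
L = 544.06 / 591.78 × 100 = 91.9362
Paasche component (current-period weights):
ΣP(t=1)Q(t=1) = 3.47×86 + 2.40×95 = 298.42 + 228 = 526.42
ΣP(t=0)Q(t=1) = 4.46×86 + 1.82×95 = 383.56 + 172.9 = 556.46
P = 526.42 / 556.46 × 100 = 94.6016
Fisher = √(L × P) = √(91.9362 × 94.6016) = 93.2594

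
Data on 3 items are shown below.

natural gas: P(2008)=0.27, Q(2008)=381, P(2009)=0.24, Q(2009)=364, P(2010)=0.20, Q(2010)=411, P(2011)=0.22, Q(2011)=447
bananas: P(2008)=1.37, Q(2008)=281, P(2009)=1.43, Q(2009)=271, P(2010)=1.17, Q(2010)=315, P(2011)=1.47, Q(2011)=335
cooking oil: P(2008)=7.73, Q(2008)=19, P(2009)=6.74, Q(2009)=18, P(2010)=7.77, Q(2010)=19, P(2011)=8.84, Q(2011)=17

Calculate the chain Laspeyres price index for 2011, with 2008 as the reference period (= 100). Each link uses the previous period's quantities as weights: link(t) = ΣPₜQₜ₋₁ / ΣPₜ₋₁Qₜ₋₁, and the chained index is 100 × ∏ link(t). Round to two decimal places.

Link 2008→2009:
ΣP(2009)Q(2008) = 0.24×381 + 1.43×281 + 6.74×19 = 91.44 + 401.83 + 128.06 = 621.33
ΣP(2008)Q(2008) = 0.27×381 + 1.37×281 + 7.73×19 = 102.87 + 384.97 + 146.87 = 634.71
link = 621.33/634.71 = 0.978920
Link 2009→2010:
ΣP(2010)Q(2009) = 0.20×364 + 1.17×271 + 7.77×18 = 72.8 + 317.07 + 139.86 = 529.73
ΣP(2009)Q(2009) = 0.24×364 + 1.43×271 + 6.74×18 = 87.36 + 387.53 + 121.32 = 596.21
link = 529.73/596.21 = 0.888496
Link 2010→2011:
ΣP(2011)Q(2010) = 0.22×411 + 1.47×315 + 8.84×19 = 90.42 + 463.05 + 167.96 = 721.43
ΣP(2010)Q(2010) = 0.20×411 + 1.17×315 + 7.77×19 = 82.2 + 368.55 + 147.63 = 598.38
link = 721.43/598.38 = 1.205639
Chained index = 100 × 0.978920 × 0.888496 × 1.205639 = 104.8623

104.86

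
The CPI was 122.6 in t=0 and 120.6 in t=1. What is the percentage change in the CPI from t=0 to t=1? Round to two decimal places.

Change = (120.6 − 122.6) / 122.6 × 100
       = -2.0 / 122.6 × 100 = -1.6313%

-1.63%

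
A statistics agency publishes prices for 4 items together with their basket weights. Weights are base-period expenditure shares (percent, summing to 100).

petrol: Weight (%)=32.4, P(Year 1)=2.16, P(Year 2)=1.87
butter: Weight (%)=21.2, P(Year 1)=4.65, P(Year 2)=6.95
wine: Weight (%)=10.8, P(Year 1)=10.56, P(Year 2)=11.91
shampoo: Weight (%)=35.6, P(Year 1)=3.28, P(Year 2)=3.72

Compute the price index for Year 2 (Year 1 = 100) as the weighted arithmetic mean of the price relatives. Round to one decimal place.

petrol: 32.4 × (1.87/2.16) = 32.4 × 0.865741 = 28.0500
butter: 21.2 × (6.95/4.65) = 21.2 × 1.494624 = 31.6860
wine: 10.8 × (11.91/10.56) = 10.8 × 1.127841 = 12.1807
shampoo: 35.6 × (3.72/3.28) = 35.6 × 1.134146 = 40.3756
Index = Σ wᵢ·(p₁ᵢ/p₀ᵢ) = 28.0500 + 31.6860 + 12.1807 + 40.3756 = 112.2923

112.3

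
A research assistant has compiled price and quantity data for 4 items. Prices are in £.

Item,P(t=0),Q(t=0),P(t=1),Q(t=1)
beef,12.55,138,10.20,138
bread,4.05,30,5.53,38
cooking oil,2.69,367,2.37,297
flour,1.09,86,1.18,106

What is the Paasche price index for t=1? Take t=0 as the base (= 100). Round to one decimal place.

Paasche price index uses current-period quantities as weights.
ΣP(t=1)·Q(t=1) = 10.20×138 + 5.53×38 + 2.37×297 + 1.18×106 = 1407.6 + 210.14 + 703.89 + 125.08 = 2446.71
ΣP(t=0)·Q(t=1) = 12.55×138 + 4.05×38 + 2.69×297 + 1.09×106 = 1731.9 + 153.9 + 798.93 + 115.54 = 2800.27
Index = 2446.71 / 2800.27 × 100 = 87.3741

87.4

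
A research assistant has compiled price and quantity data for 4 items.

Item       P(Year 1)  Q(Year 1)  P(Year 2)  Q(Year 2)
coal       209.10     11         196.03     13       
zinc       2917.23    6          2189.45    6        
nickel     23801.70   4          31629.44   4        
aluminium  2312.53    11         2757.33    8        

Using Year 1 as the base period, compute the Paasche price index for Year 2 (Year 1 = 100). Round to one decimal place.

122.6

Paasche price index uses current-period quantities as weights.
ΣP(Year 2)·Q(Year 2) = 196.03×13 + 2189.45×6 + 31629.44×4 + 2757.33×8 = 2548.39 + 13136.7 + 126517.76 + 22058.64 = 164261.49
ΣP(Year 1)·Q(Year 2) = 209.10×13 + 2917.23×6 + 23801.70×4 + 2312.53×8 = 2718.3 + 17503.38 + 95206.8 + 18500.24 = 133928.72
Index = 164261.49 / 133928.72 × 100 = 122.6484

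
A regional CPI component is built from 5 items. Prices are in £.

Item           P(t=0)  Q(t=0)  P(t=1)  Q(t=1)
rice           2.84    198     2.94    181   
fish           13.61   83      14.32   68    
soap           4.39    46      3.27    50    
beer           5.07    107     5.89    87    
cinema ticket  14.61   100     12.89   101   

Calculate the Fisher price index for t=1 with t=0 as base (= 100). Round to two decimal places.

97.98

Laspeyres component (base-period weights):
ΣP(t=1)Q(t=0) = 2.94×198 + 14.32×83 + 3.27×46 + 5.89×107 + 12.89×100 = 582.12 + 1188.56 + 150.42 + 630.23 + 1289 = 3840.33
ΣP(t=0)Q(t=0) = 2.84×198 + 13.61×83 + 4.39×46 + 5.07×107 + 14.61×100 = 562.32 + 1129.63 + 201.94 + 542.49 + 1461 = 3897.38
L = 3840.33 / 3897.38 × 100 = 98.5362
Paasche component (current-period weights):
ΣP(t=1)Q(t=1) = 2.94×181 + 14.32×68 + 3.27×50 + 5.89×87 + 12.89×101 = 532.14 + 973.76 + 163.5 + 512.43 + 1301.89 = 3483.72
ΣP(t=0)Q(t=1) = 2.84×181 + 13.61×68 + 4.39×50 + 5.07×87 + 14.61×101 = 514.04 + 925.48 + 219.5 + 441.09 + 1475.61 = 3575.72
P = 3483.72 / 3575.72 × 100 = 97.4271
Fisher = √(L × P) = √(98.5362 × 97.4271) = 97.9801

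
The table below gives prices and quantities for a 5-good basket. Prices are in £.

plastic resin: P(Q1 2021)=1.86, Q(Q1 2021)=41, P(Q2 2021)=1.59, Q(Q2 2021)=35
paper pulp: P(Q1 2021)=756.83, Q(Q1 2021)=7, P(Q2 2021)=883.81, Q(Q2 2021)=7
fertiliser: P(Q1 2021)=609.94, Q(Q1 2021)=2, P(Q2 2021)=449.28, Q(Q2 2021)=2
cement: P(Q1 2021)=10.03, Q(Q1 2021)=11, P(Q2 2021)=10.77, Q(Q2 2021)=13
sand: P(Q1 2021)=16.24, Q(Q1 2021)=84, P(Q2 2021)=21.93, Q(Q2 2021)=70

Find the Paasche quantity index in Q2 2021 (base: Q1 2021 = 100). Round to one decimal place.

96.8

Paasche quantity index uses current-period prices as weights.
ΣP(Q2 2021)·Q(Q2 2021) = 1.59×35 + 883.81×7 + 449.28×2 + 10.77×13 + 21.93×70 = 55.65 + 6186.67 + 898.56 + 140.01 + 1535.1 = 8815.99
ΣP(Q2 2021)·Q(Q1 2021) = 1.59×41 + 883.81×7 + 449.28×2 + 10.77×11 + 21.93×84 = 65.19 + 6186.67 + 898.56 + 118.47 + 1842.12 = 9111.01
Index = 8815.99 / 9111.01 × 100 = 96.7619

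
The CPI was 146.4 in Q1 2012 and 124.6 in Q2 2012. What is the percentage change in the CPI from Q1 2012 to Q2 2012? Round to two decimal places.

Change = (124.6 − 146.4) / 146.4 × 100
       = -21.8 / 146.4 × 100 = -14.8907%

-14.89%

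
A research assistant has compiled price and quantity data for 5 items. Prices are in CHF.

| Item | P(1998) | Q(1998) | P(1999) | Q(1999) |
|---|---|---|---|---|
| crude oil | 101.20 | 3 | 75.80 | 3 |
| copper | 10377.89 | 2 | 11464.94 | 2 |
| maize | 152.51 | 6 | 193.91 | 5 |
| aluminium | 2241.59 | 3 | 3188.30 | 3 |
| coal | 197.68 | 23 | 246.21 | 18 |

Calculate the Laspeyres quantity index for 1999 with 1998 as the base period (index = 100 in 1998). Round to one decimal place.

Laspeyres quantity index uses base-period prices as weights.
ΣP(1998)·Q(1999) = 101.20×3 + 10377.89×2 + 152.51×5 + 2241.59×3 + 197.68×18 = 303.6 + 20755.78 + 762.55 + 6724.77 + 3558.24 = 32104.94
ΣP(1998)·Q(1998) = 101.20×3 + 10377.89×2 + 152.51×6 + 2241.59×3 + 197.68×23 = 303.6 + 20755.78 + 915.06 + 6724.77 + 4546.64 = 33245.85
Index = 32104.94 / 33245.85 × 100 = 96.5683

96.6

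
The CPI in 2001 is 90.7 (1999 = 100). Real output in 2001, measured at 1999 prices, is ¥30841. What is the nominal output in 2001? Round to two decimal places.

Nominal = Real × (Index/100) = 30841 × (90.7/100)
        = 30841 × 0.907 = 27972.7870

27972.79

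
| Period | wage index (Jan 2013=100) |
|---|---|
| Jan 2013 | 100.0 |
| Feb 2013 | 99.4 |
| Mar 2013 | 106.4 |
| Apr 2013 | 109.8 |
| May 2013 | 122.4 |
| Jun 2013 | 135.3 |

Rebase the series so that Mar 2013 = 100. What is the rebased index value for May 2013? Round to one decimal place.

Rebased(May 2013) = 122.4 / 106.4 × 100 = 115.0376

115.0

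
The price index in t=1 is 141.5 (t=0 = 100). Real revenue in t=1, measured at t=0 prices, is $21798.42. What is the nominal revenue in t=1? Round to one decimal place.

30844.8

Nominal = Real × (Index/100) = 21798.42 × (141.5/100)
        = 21798.42 × 1.415 = 30844.7643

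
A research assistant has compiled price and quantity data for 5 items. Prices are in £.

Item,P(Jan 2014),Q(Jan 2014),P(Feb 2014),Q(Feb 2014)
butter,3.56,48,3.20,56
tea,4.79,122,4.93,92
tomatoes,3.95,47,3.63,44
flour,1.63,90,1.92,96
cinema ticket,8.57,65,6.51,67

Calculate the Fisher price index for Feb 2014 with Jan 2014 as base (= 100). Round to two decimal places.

92.00

Laspeyres component (base-period weights):
ΣP(Feb 2014)Q(Jan 2014) = 3.20×48 + 4.93×122 + 3.63×47 + 1.92×90 + 6.51×65 = 153.6 + 601.46 + 170.61 + 172.8 + 423.15 = 1521.62
ΣP(Jan 2014)Q(Jan 2014) = 3.56×48 + 4.79×122 + 3.95×47 + 1.63×90 + 8.57×65 = 170.88 + 584.38 + 185.65 + 146.7 + 557.05 = 1644.66
L = 1521.62 / 1644.66 × 100 = 92.5188
Paasche component (current-period weights):
ΣP(Feb 2014)Q(Feb 2014) = 3.20×56 + 4.93×92 + 3.63×44 + 1.92×96 + 6.51×67 = 179.2 + 453.56 + 159.72 + 184.32 + 436.17 = 1412.97
ΣP(Jan 2014)Q(Feb 2014) = 3.56×56 + 4.79×92 + 3.95×44 + 1.63×96 + 8.57×67 = 199.36 + 440.68 + 173.8 + 156.48 + 574.19 = 1544.51
P = 1412.97 / 1544.51 × 100 = 91.4834
Fisher = √(L × P) = √(92.5188 × 91.4834) = 91.9996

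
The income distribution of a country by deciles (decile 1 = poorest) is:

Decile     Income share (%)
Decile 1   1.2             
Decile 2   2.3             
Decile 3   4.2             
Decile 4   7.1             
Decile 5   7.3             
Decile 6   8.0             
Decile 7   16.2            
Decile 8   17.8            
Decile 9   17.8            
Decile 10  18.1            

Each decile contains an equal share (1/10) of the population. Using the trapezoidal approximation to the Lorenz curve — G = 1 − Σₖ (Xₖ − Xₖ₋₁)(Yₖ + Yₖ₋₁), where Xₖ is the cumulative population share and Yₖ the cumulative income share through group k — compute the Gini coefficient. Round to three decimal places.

Cumulative income shares Yₖ: 0.0120, 0.0350, 0.0770, 0.1480, 0.2210, 0.3010, 0.4630, 0.6410, 0.8190, 1.0000
Σ (Xₖ−Xₖ₋₁)(Yₖ+Yₖ₋₁) = (1/10)(0.0120+0.0000) + (1/10)(0.0350+0.0120) + (1/10)(0.0770+0.0350) + (1/10)(0.1480+0.0770) + (1/10)(0.2210+0.1480) + (1/10)(0.3010+0.2210) + (1/10)(0.4630+0.3010) + (1/10)(0.6410+0.4630) + (1/10)(0.8190+0.6410) + (1/10)(1.0000+0.8190)
  = 0.0012 + 0.0047 + 0.0112 + 0.0225 + 0.0369 + 0.0522 + 0.0764 + 0.1104 + 0.1460 + 0.1819 = 0.6434
G = 1 − 0.6434 = 0.3566

0.357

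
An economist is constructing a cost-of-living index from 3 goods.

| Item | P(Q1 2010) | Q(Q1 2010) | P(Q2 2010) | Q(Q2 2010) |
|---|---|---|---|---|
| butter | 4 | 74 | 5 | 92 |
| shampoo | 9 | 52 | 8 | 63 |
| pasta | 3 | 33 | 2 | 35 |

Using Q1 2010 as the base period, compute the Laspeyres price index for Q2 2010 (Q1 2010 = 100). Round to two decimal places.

98.73

Laspeyres price index uses base-period quantities as weights.
ΣP(Q2 2010)·Q(Q1 2010) = 5×74 + 8×52 + 2×33 = 370 + 416 + 66 = 852
ΣP(Q1 2010)·Q(Q1 2010) = 4×74 + 9×52 + 3×33 = 296 + 468 + 99 = 863
Index = 852 / 863 × 100 = 98.7254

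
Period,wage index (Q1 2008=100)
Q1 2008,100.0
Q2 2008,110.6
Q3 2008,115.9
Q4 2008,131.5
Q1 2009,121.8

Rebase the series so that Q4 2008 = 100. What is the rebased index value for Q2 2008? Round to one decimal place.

Rebased(Q2 2008) = 110.6 / 131.5 × 100 = 84.1065

84.1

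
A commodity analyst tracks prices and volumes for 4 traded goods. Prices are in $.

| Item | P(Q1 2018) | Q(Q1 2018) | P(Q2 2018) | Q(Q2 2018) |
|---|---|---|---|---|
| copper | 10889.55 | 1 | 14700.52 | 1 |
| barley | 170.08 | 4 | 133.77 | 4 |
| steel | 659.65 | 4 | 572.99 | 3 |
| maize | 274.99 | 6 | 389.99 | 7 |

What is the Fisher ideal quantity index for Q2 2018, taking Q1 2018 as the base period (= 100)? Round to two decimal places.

Laspeyres component (base-period weights):
ΣP(Q1 2018)Q(Q2 2018) = 10889.55×1 + 170.08×4 + 659.65×3 + 274.99×7 = 10889.55 + 680.32 + 1978.95 + 1924.93 = 15473.75
ΣP(Q1 2018)Q(Q1 2018) = 10889.55×1 + 170.08×4 + 659.65×4 + 274.99×6 = 10889.55 + 680.32 + 2638.6 + 1649.94 = 15858.41
L = 15473.75 / 15858.41 × 100 = 97.5744
Paasche component (current-period weights):
ΣP(Q2 2018)Q(Q2 2018) = 14700.52×1 + 133.77×4 + 572.99×3 + 389.99×7 = 14700.52 + 535.08 + 1718.97 + 2729.93 = 19684.5
ΣP(Q2 2018)Q(Q1 2018) = 14700.52×1 + 133.77×4 + 572.99×4 + 389.99×6 = 14700.52 + 535.08 + 2291.96 + 2339.94 = 19867.5
P = 19684.5 / 19867.5 × 100 = 99.0789
Fisher = √(L × P) = √(97.5744 × 99.0789) = 98.3238

98.32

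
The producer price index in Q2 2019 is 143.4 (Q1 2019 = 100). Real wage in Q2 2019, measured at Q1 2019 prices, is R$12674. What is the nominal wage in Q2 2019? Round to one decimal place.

Nominal = Real × (Index/100) = 12674 × (143.4/100)
        = 12674 × 1.434 = 18174.5160

18174.5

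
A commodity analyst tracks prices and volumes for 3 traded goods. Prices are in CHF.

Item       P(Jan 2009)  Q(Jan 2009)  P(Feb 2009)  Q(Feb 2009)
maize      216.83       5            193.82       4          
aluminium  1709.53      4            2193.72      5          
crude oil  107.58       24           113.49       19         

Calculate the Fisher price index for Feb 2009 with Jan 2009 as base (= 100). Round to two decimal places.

Laspeyres component (base-period weights):
ΣP(Feb 2009)Q(Jan 2009) = 193.82×5 + 2193.72×4 + 113.49×24 = 969.1 + 8774.88 + 2723.76 = 12467.74
ΣP(Jan 2009)Q(Jan 2009) = 216.83×5 + 1709.53×4 + 107.58×24 = 1084.15 + 6838.12 + 2581.92 = 10504.19
L = 12467.74 / 10504.19 × 100 = 118.6930
Paasche component (current-period weights):
ΣP(Feb 2009)Q(Feb 2009) = 193.82×4 + 2193.72×5 + 113.49×19 = 775.28 + 10968.6 + 2156.31 = 13900.19
ΣP(Jan 2009)Q(Feb 2009) = 216.83×4 + 1709.53×5 + 107.58×19 = 867.32 + 8547.65 + 2044.02 = 11458.99
P = 13900.19 / 11458.99 × 100 = 121.3038
Fisher = √(L × P) = √(118.6930 × 121.3038) = 119.9913

119.99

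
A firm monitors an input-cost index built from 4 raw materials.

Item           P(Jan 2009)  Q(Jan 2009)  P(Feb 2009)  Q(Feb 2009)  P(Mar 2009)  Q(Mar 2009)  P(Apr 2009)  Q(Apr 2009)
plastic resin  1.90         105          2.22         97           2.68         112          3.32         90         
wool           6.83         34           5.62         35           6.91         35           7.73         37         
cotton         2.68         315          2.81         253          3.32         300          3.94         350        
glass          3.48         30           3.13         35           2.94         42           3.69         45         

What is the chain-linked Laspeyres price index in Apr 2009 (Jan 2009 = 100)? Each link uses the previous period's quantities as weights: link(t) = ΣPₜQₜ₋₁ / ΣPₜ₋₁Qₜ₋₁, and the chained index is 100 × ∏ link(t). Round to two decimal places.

Link Jan 2009→Feb 2009:
ΣP(Feb 2009)Q(Jan 2009) = 2.22×105 + 5.62×34 + 2.81×315 + 3.13×30 = 233.1 + 191.08 + 885.15 + 93.9 = 1403.23
ΣP(Jan 2009)Q(Jan 2009) = 1.90×105 + 6.83×34 + 2.68×315 + 3.48×30 = 199.5 + 232.22 + 844.2 + 104.4 = 1380.32
link = 1403.23/1380.32 = 1.016598
Link Feb 2009→Mar 2009:
ΣP(Mar 2009)Q(Feb 2009) = 2.68×97 + 6.91×35 + 3.32×253 + 2.94×35 = 259.96 + 241.85 + 839.96 + 102.9 = 1444.67
ΣP(Feb 2009)Q(Feb 2009) = 2.22×97 + 5.62×35 + 2.81×253 + 3.13×35 = 215.34 + 196.7 + 710.93 + 109.55 = 1232.52
link = 1444.67/1232.52 = 1.172127
Link Mar 2009→Apr 2009:
ΣP(Apr 2009)Q(Mar 2009) = 3.32×112 + 7.73×35 + 3.94×300 + 3.69×42 = 371.84 + 270.55 + 1182 + 154.98 = 1979.37
ΣP(Mar 2009)Q(Mar 2009) = 2.68×112 + 6.91×35 + 3.32×300 + 2.94×42 = 300.16 + 241.85 + 996 + 123.48 = 1661.49
link = 1979.37/1661.49 = 1.191322
Chained index = 100 × 1.016598 × 1.172127 × 1.191322 = 141.9558

141.96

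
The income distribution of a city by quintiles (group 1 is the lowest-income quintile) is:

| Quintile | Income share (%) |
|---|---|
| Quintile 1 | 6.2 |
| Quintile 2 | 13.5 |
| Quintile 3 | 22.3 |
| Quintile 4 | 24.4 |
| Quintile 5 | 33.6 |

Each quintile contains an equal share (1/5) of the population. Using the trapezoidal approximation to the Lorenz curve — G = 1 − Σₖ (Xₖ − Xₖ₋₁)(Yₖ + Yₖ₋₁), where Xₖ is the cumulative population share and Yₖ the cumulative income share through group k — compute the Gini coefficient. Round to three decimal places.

Cumulative income shares Yₖ: 0.0620, 0.1970, 0.4200, 0.6640, 1.0000
Σ (Xₖ−Xₖ₋₁)(Yₖ+Yₖ₋₁) = (1/5)(0.0620+0.0000) + (1/5)(0.1970+0.0620) + (1/5)(0.4200+0.1970) + (1/5)(0.6640+0.4200) + (1/5)(1.0000+0.6640)
  = 0.0124 + 0.0518 + 0.1234 + 0.2168 + 0.3328 = 0.7372
G = 1 − 0.7372 = 0.2628

0.263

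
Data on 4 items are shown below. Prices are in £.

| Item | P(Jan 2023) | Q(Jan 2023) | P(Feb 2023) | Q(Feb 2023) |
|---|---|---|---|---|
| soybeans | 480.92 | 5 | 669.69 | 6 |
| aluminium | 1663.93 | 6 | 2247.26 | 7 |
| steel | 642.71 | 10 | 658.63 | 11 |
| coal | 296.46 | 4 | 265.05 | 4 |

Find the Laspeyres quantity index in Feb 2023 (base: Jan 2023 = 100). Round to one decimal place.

113.9

Laspeyres quantity index uses base-period prices as weights.
ΣP(Jan 2023)·Q(Feb 2023) = 480.92×6 + 1663.93×7 + 642.71×11 + 296.46×4 = 2885.52 + 11647.51 + 7069.81 + 1185.84 = 22788.68
ΣP(Jan 2023)·Q(Jan 2023) = 480.92×5 + 1663.93×6 + 642.71×10 + 296.46×4 = 2404.6 + 9983.58 + 6427.1 + 1185.84 = 20001.12
Index = 22788.68 / 20001.12 × 100 = 113.9370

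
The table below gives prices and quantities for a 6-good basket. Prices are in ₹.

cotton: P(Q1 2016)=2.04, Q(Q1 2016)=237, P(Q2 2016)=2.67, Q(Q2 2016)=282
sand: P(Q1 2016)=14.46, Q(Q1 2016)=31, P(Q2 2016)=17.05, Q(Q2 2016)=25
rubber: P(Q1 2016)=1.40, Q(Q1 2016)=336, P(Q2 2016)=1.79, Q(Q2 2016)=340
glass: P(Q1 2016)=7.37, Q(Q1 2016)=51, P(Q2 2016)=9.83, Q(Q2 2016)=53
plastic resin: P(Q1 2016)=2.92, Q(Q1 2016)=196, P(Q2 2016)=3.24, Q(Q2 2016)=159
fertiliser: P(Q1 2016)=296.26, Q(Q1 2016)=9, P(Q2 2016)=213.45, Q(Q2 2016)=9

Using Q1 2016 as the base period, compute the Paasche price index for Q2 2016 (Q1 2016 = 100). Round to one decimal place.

Paasche price index uses current-period quantities as weights.
ΣP(Q2 2016)·Q(Q2 2016) = 2.67×282 + 17.05×25 + 1.79×340 + 9.83×53 + 3.24×159 + 213.45×9 = 752.94 + 426.25 + 608.6 + 520.99 + 515.16 + 1921.05 = 4744.99
ΣP(Q1 2016)·Q(Q2 2016) = 2.04×282 + 14.46×25 + 1.40×340 + 7.37×53 + 2.92×159 + 296.26×9 = 575.28 + 361.5 + 476 + 390.61 + 464.28 + 2666.34 = 4934.01
Index = 4744.99 / 4934.01 × 100 = 96.1690

96.2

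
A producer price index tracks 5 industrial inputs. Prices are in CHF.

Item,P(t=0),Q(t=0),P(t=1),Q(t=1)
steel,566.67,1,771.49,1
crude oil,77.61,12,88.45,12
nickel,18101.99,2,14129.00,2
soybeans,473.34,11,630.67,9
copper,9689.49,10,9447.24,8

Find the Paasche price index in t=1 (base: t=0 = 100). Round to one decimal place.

Paasche price index uses current-period quantities as weights.
ΣP(t=1)·Q(t=1) = 771.49×1 + 88.45×12 + 14129.00×2 + 630.67×9 + 9447.24×8 = 771.49 + 1061.4 + 28258 + 5676.03 + 75577.92 = 111344.84
ΣP(t=0)·Q(t=1) = 566.67×1 + 77.61×12 + 18101.99×2 + 473.34×9 + 9689.49×8 = 566.67 + 931.32 + 36203.98 + 4260.06 + 77515.92 = 119477.95
Index = 111344.84 / 119477.95 × 100 = 93.1928

93.2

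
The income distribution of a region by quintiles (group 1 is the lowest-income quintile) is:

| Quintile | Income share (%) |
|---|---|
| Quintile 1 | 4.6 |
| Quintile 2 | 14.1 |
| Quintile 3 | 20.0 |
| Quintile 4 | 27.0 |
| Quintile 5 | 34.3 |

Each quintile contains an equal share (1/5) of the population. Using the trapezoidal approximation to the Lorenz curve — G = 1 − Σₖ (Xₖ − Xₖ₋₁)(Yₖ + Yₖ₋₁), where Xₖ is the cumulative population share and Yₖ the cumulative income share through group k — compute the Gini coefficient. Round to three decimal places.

Cumulative income shares Yₖ: 0.0460, 0.1870, 0.3870, 0.6570, 1.0000
Σ (Xₖ−Xₖ₋₁)(Yₖ+Yₖ₋₁) = (1/5)(0.0460+0.0000) + (1/5)(0.1870+0.0460) + (1/5)(0.3870+0.1870) + (1/5)(0.6570+0.3870) + (1/5)(1.0000+0.6570)
  = 0.0092 + 0.0466 + 0.1148 + 0.2088 + 0.3314 = 0.7108
G = 1 − 0.7108 = 0.2892

0.289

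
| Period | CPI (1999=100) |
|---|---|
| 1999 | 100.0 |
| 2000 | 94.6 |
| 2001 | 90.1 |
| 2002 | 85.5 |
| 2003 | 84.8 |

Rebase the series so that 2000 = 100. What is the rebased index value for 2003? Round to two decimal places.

89.64

Rebased(2003) = 84.8 / 94.6 × 100 = 89.6406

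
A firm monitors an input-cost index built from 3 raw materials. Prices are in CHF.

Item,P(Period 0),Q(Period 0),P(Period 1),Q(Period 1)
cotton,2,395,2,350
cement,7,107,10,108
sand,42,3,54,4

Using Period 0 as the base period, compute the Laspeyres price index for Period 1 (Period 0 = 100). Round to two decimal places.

121.44

Laspeyres price index uses base-period quantities as weights.
ΣP(Period 1)·Q(Period 0) = 2×395 + 10×107 + 54×3 = 790 + 1070 + 162 = 2022
ΣP(Period 0)·Q(Period 0) = 2×395 + 7×107 + 42×3 = 790 + 749 + 126 = 1665
Index = 2022 / 1665 × 100 = 121.4414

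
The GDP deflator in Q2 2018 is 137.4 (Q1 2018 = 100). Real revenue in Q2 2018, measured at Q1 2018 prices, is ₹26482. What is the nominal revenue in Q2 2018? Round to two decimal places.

Nominal = Real × (Index/100) = 26482 × (137.4/100)
        = 26482 × 1.374 = 36386.2680

36386.27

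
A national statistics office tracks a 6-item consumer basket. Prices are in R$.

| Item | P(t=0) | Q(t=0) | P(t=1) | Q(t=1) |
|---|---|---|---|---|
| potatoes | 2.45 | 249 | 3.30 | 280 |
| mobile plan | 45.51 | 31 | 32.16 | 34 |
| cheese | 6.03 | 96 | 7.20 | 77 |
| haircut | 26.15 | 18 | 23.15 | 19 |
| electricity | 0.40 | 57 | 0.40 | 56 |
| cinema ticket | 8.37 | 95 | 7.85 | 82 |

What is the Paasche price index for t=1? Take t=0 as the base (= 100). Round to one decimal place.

94.2

Paasche price index uses current-period quantities as weights.
ΣP(t=1)·Q(t=1) = 3.30×280 + 32.16×34 + 7.20×77 + 23.15×19 + 0.40×56 + 7.85×82 = 924 + 1093.44 + 554.4 + 439.85 + 22.4 + 643.7 = 3677.79
ΣP(t=0)·Q(t=1) = 2.45×280 + 45.51×34 + 6.03×77 + 26.15×19 + 0.40×56 + 8.37×82 = 686 + 1547.34 + 464.31 + 496.85 + 22.4 + 686.34 = 3903.24
Index = 3677.79 / 3903.24 × 100 = 94.2240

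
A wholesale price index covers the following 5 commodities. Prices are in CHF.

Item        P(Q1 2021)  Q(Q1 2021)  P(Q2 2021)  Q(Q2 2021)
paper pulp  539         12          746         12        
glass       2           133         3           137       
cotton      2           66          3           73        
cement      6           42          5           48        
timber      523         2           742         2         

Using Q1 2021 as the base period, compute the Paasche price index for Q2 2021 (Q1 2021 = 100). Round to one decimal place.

Paasche price index uses current-period quantities as weights.
ΣP(Q2 2021)·Q(Q2 2021) = 746×12 + 3×137 + 3×73 + 5×48 + 742×2 = 8952 + 411 + 219 + 240 + 1484 = 11306
ΣP(Q1 2021)·Q(Q2 2021) = 539×12 + 2×137 + 2×73 + 6×48 + 523×2 = 6468 + 274 + 146 + 288 + 1046 = 8222
Index = 11306 / 8222 × 100 = 137.5091

137.5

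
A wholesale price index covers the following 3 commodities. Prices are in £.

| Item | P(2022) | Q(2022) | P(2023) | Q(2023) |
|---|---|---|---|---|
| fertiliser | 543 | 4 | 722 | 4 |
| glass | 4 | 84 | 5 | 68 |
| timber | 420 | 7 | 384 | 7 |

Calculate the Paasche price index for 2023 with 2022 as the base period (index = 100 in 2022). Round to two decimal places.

Paasche price index uses current-period quantities as weights.
ΣP(2023)·Q(2023) = 722×4 + 5×68 + 384×7 = 2888 + 340 + 2688 = 5916
ΣP(2022)·Q(2023) = 543×4 + 4×68 + 420×7 = 2172 + 272 + 2940 = 5384
Index = 5916 / 5384 × 100 = 109.8811

109.88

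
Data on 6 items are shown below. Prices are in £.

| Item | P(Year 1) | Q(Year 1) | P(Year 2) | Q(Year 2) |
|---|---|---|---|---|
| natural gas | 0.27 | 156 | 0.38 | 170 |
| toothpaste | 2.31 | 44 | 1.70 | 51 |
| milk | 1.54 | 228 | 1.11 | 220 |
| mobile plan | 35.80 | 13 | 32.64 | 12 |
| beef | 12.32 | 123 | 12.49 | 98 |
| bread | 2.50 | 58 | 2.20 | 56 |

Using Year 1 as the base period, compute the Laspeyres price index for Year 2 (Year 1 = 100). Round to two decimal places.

94.46

Laspeyres price index uses base-period quantities as weights.
ΣP(Year 2)·Q(Year 1) = 0.38×156 + 1.70×44 + 1.11×228 + 32.64×13 + 12.49×123 + 2.20×58 = 59.28 + 74.8 + 253.08 + 424.32 + 1536.27 + 127.6 = 2475.35
ΣP(Year 1)·Q(Year 1) = 0.27×156 + 2.31×44 + 1.54×228 + 35.80×13 + 12.32×123 + 2.50×58 = 42.12 + 101.64 + 351.12 + 465.4 + 1515.36 + 145 = 2620.64
Index = 2475.35 / 2620.64 × 100 = 94.4559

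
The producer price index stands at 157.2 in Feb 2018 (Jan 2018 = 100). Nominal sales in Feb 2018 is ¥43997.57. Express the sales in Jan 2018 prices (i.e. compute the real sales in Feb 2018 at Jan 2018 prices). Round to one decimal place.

27988.3

Real = Nominal ÷ (Index/100) = 43997.57 ÷ (157.2/100)
     = 43997.57 ÷ 1.572 = 27988.2761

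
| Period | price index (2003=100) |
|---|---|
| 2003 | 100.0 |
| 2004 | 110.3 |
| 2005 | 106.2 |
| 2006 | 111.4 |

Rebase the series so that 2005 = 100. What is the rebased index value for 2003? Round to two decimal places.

Rebased(2003) = 100.0 / 106.2 × 100 = 94.1620

94.16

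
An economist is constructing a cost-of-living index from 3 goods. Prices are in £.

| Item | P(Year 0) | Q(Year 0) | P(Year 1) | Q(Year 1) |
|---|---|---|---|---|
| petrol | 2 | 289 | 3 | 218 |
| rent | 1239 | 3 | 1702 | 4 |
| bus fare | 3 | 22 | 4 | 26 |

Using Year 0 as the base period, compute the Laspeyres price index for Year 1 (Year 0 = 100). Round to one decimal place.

139.0

Laspeyres price index uses base-period quantities as weights.
ΣP(Year 1)·Q(Year 0) = 3×289 + 1702×3 + 4×22 = 867 + 5106 + 88 = 6061
ΣP(Year 0)·Q(Year 0) = 2×289 + 1239×3 + 3×22 = 578 + 3717 + 66 = 4361
Index = 6061 / 4361 × 100 = 138.9819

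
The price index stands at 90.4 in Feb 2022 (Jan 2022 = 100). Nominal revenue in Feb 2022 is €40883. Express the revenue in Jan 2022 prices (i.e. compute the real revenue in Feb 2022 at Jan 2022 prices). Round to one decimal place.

Real = Nominal ÷ (Index/100) = 40883 ÷ (90.4/100)
     = 40883 ÷ 0.904 = 45224.5575

45224.6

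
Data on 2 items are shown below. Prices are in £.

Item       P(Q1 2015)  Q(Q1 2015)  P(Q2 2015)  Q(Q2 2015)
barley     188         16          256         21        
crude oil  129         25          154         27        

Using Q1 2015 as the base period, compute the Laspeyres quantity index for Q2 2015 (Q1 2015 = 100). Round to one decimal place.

119.2

Laspeyres quantity index uses base-period prices as weights.
ΣP(Q1 2015)·Q(Q2 2015) = 188×21 + 129×27 = 3948 + 3483 = 7431
ΣP(Q1 2015)·Q(Q1 2015) = 188×16 + 129×25 = 3008 + 3225 = 6233
Index = 7431 / 6233 × 100 = 119.2203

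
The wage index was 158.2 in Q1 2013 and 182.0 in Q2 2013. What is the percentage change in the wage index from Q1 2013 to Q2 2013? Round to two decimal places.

Change = (182.0 − 158.2) / 158.2 × 100
       = 23.8 / 158.2 × 100 = 15.0442%

15.04%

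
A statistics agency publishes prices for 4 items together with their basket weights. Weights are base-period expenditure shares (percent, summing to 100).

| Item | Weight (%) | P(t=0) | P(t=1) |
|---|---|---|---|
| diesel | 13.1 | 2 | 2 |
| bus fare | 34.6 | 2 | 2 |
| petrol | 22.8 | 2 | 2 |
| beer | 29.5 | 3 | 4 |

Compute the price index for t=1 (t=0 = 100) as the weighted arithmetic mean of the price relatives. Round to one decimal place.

diesel: 13.1 × (2/2) = 13.1 × 1.000000 = 13.1000
bus fare: 34.6 × (2/2) = 34.6 × 1.000000 = 34.6000
petrol: 22.8 × (2/2) = 22.8 × 1.000000 = 22.8000
beer: 29.5 × (4/3) = 29.5 × 1.333333 = 39.3333
Index = Σ wᵢ·(p₁ᵢ/p₀ᵢ) = 13.1000 + 34.6000 + 22.8000 + 39.3333 = 109.8333

109.8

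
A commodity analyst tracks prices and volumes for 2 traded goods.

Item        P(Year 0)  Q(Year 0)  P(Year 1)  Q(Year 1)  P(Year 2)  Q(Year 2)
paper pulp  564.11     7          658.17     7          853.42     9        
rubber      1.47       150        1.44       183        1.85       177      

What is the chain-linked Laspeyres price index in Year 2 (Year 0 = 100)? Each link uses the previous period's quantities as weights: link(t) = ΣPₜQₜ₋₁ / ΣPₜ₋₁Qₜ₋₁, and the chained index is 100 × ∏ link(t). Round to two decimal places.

149.93

Link Year 0→Year 1:
ΣP(Year 1)Q(Year 0) = 658.17×7 + 1.44×150 = 4607.19 + 216 = 4823.19
ΣP(Year 0)Q(Year 0) = 564.11×7 + 1.47×150 = 3948.77 + 220.5 = 4169.27
link = 4823.19/4169.27 = 1.156843
Link Year 1→Year 2:
ΣP(Year 2)Q(Year 1) = 853.42×7 + 1.85×183 = 5973.94 + 338.55 = 6312.49
ΣP(Year 1)Q(Year 1) = 658.17×7 + 1.44×183 = 4607.19 + 263.52 = 4870.71
link = 6312.49/4870.71 = 1.296010
Chained index = 100 × 1.156843 × 1.296010 = 149.9280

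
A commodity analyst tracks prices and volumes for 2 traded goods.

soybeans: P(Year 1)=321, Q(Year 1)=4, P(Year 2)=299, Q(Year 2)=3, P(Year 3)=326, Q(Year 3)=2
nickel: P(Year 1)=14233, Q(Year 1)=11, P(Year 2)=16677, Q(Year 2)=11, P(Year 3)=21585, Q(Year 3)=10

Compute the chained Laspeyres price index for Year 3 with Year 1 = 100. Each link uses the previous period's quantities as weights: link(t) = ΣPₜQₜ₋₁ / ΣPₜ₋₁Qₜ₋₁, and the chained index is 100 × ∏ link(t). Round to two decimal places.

151.29

Link Year 1→Year 2:
ΣP(Year 2)Q(Year 1) = 299×4 + 16677×11 = 1196 + 183447 = 184643
ΣP(Year 1)Q(Year 1) = 321×4 + 14233×11 = 1284 + 156563 = 157847
link = 184643/157847 = 1.169759
Link Year 2→Year 3:
ΣP(Year 3)Q(Year 2) = 326×3 + 21585×11 = 978 + 237435 = 238413
ΣP(Year 2)Q(Year 2) = 299×3 + 16677×11 = 897 + 183447 = 184344
link = 238413/184344 = 1.293305
Chained index = 100 × 1.169759 × 1.293305 = 151.2855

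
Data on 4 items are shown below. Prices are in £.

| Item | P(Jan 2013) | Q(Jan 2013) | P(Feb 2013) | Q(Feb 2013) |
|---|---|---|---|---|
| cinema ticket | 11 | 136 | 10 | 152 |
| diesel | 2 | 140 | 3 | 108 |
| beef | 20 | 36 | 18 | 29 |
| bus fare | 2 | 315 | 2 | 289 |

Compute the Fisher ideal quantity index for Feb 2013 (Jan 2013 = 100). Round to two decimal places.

96.85

Laspeyres component (base-period weights):
ΣP(Jan 2013)Q(Feb 2013) = 11×152 + 2×108 + 20×29 + 2×289 = 1672 + 216 + 580 + 578 = 3046
ΣP(Jan 2013)Q(Jan 2013) = 11×136 + 2×140 + 20×36 + 2×315 = 1496 + 280 + 720 + 630 = 3126
L = 3046 / 3126 × 100 = 97.4408
Paasche component (current-period weights):
ΣP(Feb 2013)Q(Feb 2013) = 10×152 + 3×108 + 18×29 + 2×289 = 1520 + 324 + 522 + 578 = 2944
ΣP(Feb 2013)Q(Jan 2013) = 10×136 + 3×140 + 18×36 + 2×315 = 1360 + 420 + 648 + 630 = 3058
P = 2944 / 3058 × 100 = 96.2721
Fisher = √(L × P) = √(97.4408 × 96.2721) = 96.8547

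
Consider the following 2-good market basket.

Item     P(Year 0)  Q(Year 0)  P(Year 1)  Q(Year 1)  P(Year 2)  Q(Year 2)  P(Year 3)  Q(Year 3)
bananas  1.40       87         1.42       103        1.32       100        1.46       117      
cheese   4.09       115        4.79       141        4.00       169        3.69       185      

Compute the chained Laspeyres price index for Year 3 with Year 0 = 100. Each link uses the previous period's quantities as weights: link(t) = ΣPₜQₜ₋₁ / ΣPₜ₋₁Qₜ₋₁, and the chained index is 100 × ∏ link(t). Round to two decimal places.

Link Year 0→Year 1:
ΣP(Year 1)Q(Year 0) = 1.42×87 + 4.79×115 = 123.54 + 550.85 = 674.39
ΣP(Year 0)Q(Year 0) = 1.40×87 + 4.09×115 = 121.8 + 470.35 = 592.15
link = 674.39/592.15 = 1.138884
Link Year 1→Year 2:
ΣP(Year 2)Q(Year 1) = 1.32×103 + 4.00×141 = 135.96 + 564 = 699.96
ΣP(Year 1)Q(Year 1) = 1.42×103 + 4.79×141 = 146.26 + 675.39 = 821.65
link = 699.96/821.65 = 0.851896
Link Year 2→Year 3:
ΣP(Year 3)Q(Year 2) = 1.46×100 + 3.69×169 = 146 + 623.61 = 769.61
ΣP(Year 2)Q(Year 2) = 1.32×100 + 4.00×169 = 132 + 676 = 808
link = 769.61/808 = 0.952488
Chained index = 100 × 1.138884 × 0.851896 × 0.952488 = 92.4113

92.41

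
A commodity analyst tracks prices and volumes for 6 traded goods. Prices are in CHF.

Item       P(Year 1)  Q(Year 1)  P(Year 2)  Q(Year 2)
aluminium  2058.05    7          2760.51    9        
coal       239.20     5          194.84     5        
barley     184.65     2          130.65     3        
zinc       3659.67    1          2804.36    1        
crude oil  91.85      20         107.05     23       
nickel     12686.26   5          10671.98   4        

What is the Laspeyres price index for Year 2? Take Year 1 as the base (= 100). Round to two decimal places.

92.89

Laspeyres price index uses base-period quantities as weights.
ΣP(Year 2)·Q(Year 1) = 2760.51×7 + 194.84×5 + 130.65×2 + 2804.36×1 + 107.05×20 + 10671.98×5 = 19323.57 + 974.2 + 261.3 + 2804.36 + 2141 + 53359.9 = 78864.33
ΣP(Year 1)·Q(Year 1) = 2058.05×7 + 239.20×5 + 184.65×2 + 3659.67×1 + 91.85×20 + 12686.26×5 = 14406.35 + 1196 + 369.3 + 3659.67 + 1837 + 63431.3 = 84899.62
Index = 78864.33 / 84899.62 × 100 = 92.8913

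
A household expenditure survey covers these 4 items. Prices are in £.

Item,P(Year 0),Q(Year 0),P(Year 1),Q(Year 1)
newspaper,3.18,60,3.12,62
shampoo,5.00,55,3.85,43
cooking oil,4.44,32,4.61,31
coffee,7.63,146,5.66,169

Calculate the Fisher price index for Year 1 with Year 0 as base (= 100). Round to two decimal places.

79.51

Laspeyres component (base-period weights):
ΣP(Year 1)Q(Year 0) = 3.12×60 + 3.85×55 + 4.61×32 + 5.66×146 = 187.2 + 211.75 + 147.52 + 826.36 = 1372.83
ΣP(Year 0)Q(Year 0) = 3.18×60 + 5.00×55 + 4.44×32 + 7.63×146 = 190.8 + 275 + 142.08 + 1113.98 = 1721.86
L = 1372.83 / 1721.86 × 100 = 79.7295
Paasche component (current-period weights):
ΣP(Year 1)Q(Year 1) = 3.12×62 + 3.85×43 + 4.61×31 + 5.66×169 = 193.44 + 165.55 + 142.91 + 956.54 = 1458.44
ΣP(Year 0)Q(Year 1) = 3.18×62 + 5.00×43 + 4.44×31 + 7.63×169 = 197.16 + 215 + 137.64 + 1289.47 = 1839.27
P = 1458.44 / 1839.27 × 100 = 79.2945
Fisher = √(L × P) = √(79.7295 × 79.2945) = 79.5117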